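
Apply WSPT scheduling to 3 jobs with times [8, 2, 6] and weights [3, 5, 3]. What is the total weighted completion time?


Compute p/w ratios and sort ascending (WSPT): [(2, 5), (6, 3), (8, 3)]
Compute weighted completion times:
  Job (p=2,w=5): C=2, w*C=5*2=10
  Job (p=6,w=3): C=8, w*C=3*8=24
  Job (p=8,w=3): C=16, w*C=3*16=48
Total weighted completion time = 82

82


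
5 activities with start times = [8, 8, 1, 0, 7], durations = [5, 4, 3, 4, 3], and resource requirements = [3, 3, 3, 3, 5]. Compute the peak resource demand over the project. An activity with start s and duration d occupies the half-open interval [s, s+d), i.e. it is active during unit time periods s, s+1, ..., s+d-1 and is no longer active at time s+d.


Each activity i is active on [start_i, start_i + duration_i).
Compute total resource usage per time slot:
  t=0: active resources = [3], total = 3
  t=1: active resources = [3, 3], total = 6
  t=2: active resources = [3, 3], total = 6
  t=3: active resources = [3, 3], total = 6
  t=4: active resources = [], total = 0
  t=5: active resources = [], total = 0
  t=6: active resources = [], total = 0
  t=7: active resources = [5], total = 5
  t=8: active resources = [3, 3, 5], total = 11
  t=9: active resources = [3, 3, 5], total = 11
  t=10: active resources = [3, 3], total = 6
  t=11: active resources = [3, 3], total = 6
  t=12: active resources = [3], total = 3
Peak resource demand = 11

11


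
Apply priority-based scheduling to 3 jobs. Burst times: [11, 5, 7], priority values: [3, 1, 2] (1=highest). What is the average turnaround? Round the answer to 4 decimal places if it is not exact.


Sort by priority (ascending = highest first):
Order: [(1, 5), (2, 7), (3, 11)]
Completion times:
  Priority 1, burst=5, C=5
  Priority 2, burst=7, C=12
  Priority 3, burst=11, C=23
Average turnaround = 40/3 = 13.3333

13.3333


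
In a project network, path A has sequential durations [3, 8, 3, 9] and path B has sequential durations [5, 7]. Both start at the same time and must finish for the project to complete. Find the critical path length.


Path A total = 3 + 8 + 3 + 9 = 23
Path B total = 5 + 7 = 12
Critical path = longest path = max(23, 12) = 23

23


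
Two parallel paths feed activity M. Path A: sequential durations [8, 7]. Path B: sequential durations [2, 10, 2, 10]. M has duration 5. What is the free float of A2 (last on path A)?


ES(A2) = sum of predecessors on chain A = 8
EF(A2) = ES + duration = 8 + 7 = 15
Successor of A2 is M. ES(M) = max(sum(A), sum(B)) = max(15, 24) = 24
Free float = ES(successor) - EF(current) = 24 - 15 = 9

9


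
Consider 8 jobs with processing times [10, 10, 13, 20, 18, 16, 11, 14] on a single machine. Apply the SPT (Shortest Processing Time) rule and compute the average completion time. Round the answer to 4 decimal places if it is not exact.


Sort jobs by processing time (SPT order): [10, 10, 11, 13, 14, 16, 18, 20]
Compute completion times sequentially:
  Job 1: processing = 10, completes at 10
  Job 2: processing = 10, completes at 20
  Job 3: processing = 11, completes at 31
  Job 4: processing = 13, completes at 44
  Job 5: processing = 14, completes at 58
  Job 6: processing = 16, completes at 74
  Job 7: processing = 18, completes at 92
  Job 8: processing = 20, completes at 112
Sum of completion times = 441
Average completion time = 441/8 = 55.125

55.125


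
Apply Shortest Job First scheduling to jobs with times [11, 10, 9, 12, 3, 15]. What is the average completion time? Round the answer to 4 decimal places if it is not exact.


SJF order (ascending): [3, 9, 10, 11, 12, 15]
Completion times:
  Job 1: burst=3, C=3
  Job 2: burst=9, C=12
  Job 3: burst=10, C=22
  Job 4: burst=11, C=33
  Job 5: burst=12, C=45
  Job 6: burst=15, C=60
Average completion = 175/6 = 29.1667

29.1667


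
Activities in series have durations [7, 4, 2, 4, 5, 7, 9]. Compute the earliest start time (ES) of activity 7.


Activity 7 starts after activities 1 through 6 complete.
Predecessor durations: [7, 4, 2, 4, 5, 7]
ES = 7 + 4 + 2 + 4 + 5 + 7 = 29

29


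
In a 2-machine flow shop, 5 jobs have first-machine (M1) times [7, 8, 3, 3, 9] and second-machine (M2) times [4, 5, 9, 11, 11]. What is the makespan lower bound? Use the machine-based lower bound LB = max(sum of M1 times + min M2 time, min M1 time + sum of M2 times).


LB1 = sum(M1 times) + min(M2 times) = 30 + 4 = 34
LB2 = min(M1 times) + sum(M2 times) = 3 + 40 = 43
Lower bound = max(LB1, LB2) = max(34, 43) = 43

43


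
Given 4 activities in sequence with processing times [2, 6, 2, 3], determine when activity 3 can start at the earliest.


Activity 3 starts after activities 1 through 2 complete.
Predecessor durations: [2, 6]
ES = 2 + 6 = 8

8


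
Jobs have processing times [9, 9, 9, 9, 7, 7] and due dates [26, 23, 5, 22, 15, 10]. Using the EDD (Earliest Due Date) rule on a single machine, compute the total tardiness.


Sort by due date (EDD order): [(9, 5), (7, 10), (7, 15), (9, 22), (9, 23), (9, 26)]
Compute completion times and tardiness:
  Job 1: p=9, d=5, C=9, tardiness=max(0,9-5)=4
  Job 2: p=7, d=10, C=16, tardiness=max(0,16-10)=6
  Job 3: p=7, d=15, C=23, tardiness=max(0,23-15)=8
  Job 4: p=9, d=22, C=32, tardiness=max(0,32-22)=10
  Job 5: p=9, d=23, C=41, tardiness=max(0,41-23)=18
  Job 6: p=9, d=26, C=50, tardiness=max(0,50-26)=24
Total tardiness = 70

70


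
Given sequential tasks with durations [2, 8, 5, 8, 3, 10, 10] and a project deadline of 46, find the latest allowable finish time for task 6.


LF(activity 6) = deadline - sum of successor durations
Successors: activities 7 through 7 with durations [10]
Sum of successor durations = 10
LF = 46 - 10 = 36

36


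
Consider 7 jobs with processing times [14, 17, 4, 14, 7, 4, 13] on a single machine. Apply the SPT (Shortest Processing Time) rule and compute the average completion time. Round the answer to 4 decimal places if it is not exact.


Sort jobs by processing time (SPT order): [4, 4, 7, 13, 14, 14, 17]
Compute completion times sequentially:
  Job 1: processing = 4, completes at 4
  Job 2: processing = 4, completes at 8
  Job 3: processing = 7, completes at 15
  Job 4: processing = 13, completes at 28
  Job 5: processing = 14, completes at 42
  Job 6: processing = 14, completes at 56
  Job 7: processing = 17, completes at 73
Sum of completion times = 226
Average completion time = 226/7 = 32.2857

32.2857


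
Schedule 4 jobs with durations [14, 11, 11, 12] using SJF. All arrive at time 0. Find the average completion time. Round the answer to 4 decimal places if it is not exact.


SJF order (ascending): [11, 11, 12, 14]
Completion times:
  Job 1: burst=11, C=11
  Job 2: burst=11, C=22
  Job 3: burst=12, C=34
  Job 4: burst=14, C=48
Average completion = 115/4 = 28.75

28.75


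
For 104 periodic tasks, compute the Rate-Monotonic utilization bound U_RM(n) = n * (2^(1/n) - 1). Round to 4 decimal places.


Compute 2^(1/104) = 1.0066871365
Subtract 1: 1.0066871365 - 1 = 0.0066871365
Multiply by n: 104 * 0.0066871365 = 0.6954621960
Round to 4 dp: 0.6955

0.6955


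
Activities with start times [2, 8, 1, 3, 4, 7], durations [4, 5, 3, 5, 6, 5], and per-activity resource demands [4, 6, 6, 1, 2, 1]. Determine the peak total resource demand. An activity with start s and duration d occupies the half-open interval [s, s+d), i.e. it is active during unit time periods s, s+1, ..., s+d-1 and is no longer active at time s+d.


Each activity i is active on [start_i, start_i + duration_i).
Compute total resource usage per time slot:
  t=0: active resources = [], total = 0
  t=1: active resources = [6], total = 6
  t=2: active resources = [4, 6], total = 10
  t=3: active resources = [4, 6, 1], total = 11
  t=4: active resources = [4, 1, 2], total = 7
  t=5: active resources = [4, 1, 2], total = 7
  t=6: active resources = [1, 2], total = 3
  t=7: active resources = [1, 2, 1], total = 4
  t=8: active resources = [6, 2, 1], total = 9
  t=9: active resources = [6, 2, 1], total = 9
  t=10: active resources = [6, 1], total = 7
  t=11: active resources = [6, 1], total = 7
  t=12: active resources = [6], total = 6
Peak resource demand = 11

11


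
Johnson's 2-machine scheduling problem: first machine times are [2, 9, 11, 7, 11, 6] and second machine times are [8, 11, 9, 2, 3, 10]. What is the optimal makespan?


Apply Johnson's rule:
  Group 1 (a <= b): [(1, 2, 8), (6, 6, 10), (2, 9, 11)]
  Group 2 (a > b): [(3, 11, 9), (5, 11, 3), (4, 7, 2)]
Optimal job order: [1, 6, 2, 3, 5, 4]
Schedule:
  Job 1: M1 done at 2, M2 done at 10
  Job 6: M1 done at 8, M2 done at 20
  Job 2: M1 done at 17, M2 done at 31
  Job 3: M1 done at 28, M2 done at 40
  Job 5: M1 done at 39, M2 done at 43
  Job 4: M1 done at 46, M2 done at 48
Makespan = 48

48


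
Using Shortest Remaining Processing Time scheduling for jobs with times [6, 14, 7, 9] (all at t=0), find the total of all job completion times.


Since all jobs arrive at t=0, SRPT equals SPT ordering.
SPT order: [6, 7, 9, 14]
Completion times:
  Job 1: p=6, C=6
  Job 2: p=7, C=13
  Job 3: p=9, C=22
  Job 4: p=14, C=36
Total completion time = 6 + 13 + 22 + 36 = 77

77


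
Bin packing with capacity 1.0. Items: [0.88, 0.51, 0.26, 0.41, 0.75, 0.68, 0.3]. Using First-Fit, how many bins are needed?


Place items sequentially using First-Fit:
  Item 0.88 -> new Bin 1
  Item 0.51 -> new Bin 2
  Item 0.26 -> Bin 2 (now 0.77)
  Item 0.41 -> new Bin 3
  Item 0.75 -> new Bin 4
  Item 0.68 -> new Bin 5
  Item 0.3 -> Bin 3 (now 0.71)
Total bins used = 5

5


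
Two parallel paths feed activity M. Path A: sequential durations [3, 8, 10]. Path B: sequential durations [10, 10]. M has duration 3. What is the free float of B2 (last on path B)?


ES(B2) = sum of predecessors on chain B = 10
EF(B2) = ES + duration = 10 + 10 = 20
Successor of B2 is M. ES(M) = max(sum(A), sum(B)) = max(21, 20) = 21
Free float = ES(successor) - EF(current) = 21 - 20 = 1

1


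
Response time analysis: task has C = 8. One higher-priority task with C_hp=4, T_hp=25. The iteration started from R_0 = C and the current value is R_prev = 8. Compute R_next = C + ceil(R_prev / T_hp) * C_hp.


R_next = C + ceil(R_prev / T_hp) * C_hp
ceil(8 / 25) = ceil(0.32) = 1
Interference = 1 * 4 = 4
R_next = 8 + 4 = 12

12


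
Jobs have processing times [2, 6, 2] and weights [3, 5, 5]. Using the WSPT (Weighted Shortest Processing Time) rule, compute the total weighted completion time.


Compute p/w ratios and sort ascending (WSPT): [(2, 5), (2, 3), (6, 5)]
Compute weighted completion times:
  Job (p=2,w=5): C=2, w*C=5*2=10
  Job (p=2,w=3): C=4, w*C=3*4=12
  Job (p=6,w=5): C=10, w*C=5*10=50
Total weighted completion time = 72

72


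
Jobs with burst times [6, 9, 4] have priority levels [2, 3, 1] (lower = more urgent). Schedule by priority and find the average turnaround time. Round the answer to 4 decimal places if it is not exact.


Sort by priority (ascending = highest first):
Order: [(1, 4), (2, 6), (3, 9)]
Completion times:
  Priority 1, burst=4, C=4
  Priority 2, burst=6, C=10
  Priority 3, burst=9, C=19
Average turnaround = 33/3 = 11.0

11.0


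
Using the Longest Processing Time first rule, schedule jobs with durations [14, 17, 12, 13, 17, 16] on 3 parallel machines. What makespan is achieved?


Sort jobs in decreasing order (LPT): [17, 17, 16, 14, 13, 12]
Assign each job to the least loaded machine:
  Machine 1: jobs [17, 13], load = 30
  Machine 2: jobs [17, 12], load = 29
  Machine 3: jobs [16, 14], load = 30
Makespan = max load = 30

30


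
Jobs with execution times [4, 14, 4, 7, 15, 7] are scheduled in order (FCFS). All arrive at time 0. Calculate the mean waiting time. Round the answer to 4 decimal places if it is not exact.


FCFS order (as given): [4, 14, 4, 7, 15, 7]
Waiting times:
  Job 1: wait = 0
  Job 2: wait = 4
  Job 3: wait = 18
  Job 4: wait = 22
  Job 5: wait = 29
  Job 6: wait = 44
Sum of waiting times = 117
Average waiting time = 117/6 = 19.5

19.5


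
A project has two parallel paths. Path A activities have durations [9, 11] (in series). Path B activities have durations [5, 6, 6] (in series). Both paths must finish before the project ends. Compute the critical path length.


Path A total = 9 + 11 = 20
Path B total = 5 + 6 + 6 = 17
Critical path = longest path = max(20, 17) = 20

20


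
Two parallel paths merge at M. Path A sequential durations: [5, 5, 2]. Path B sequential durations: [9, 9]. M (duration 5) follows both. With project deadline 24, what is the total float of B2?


Forward pass: ES(B2) = sum of predecessors on chain B = 9
EF = ES + duration = 9 + 9 = 18
Backward pass: LF(M) = deadline = 24; LS(M) = 24 - 5 = 19
LF(B2) = LS(M) - sum(successors on chain B) = 19 - 0 = 19
LS = LF - duration = 19 - 9 = 10
Total float = LS - ES = 10 - 9 = 1

1


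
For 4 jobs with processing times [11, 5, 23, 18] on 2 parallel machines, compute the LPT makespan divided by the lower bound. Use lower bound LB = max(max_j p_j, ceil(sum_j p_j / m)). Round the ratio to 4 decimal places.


LPT order: [23, 18, 11, 5]
Machine loads after assignment: [28, 29]
LPT makespan = 29
Lower bound = max(max_job, ceil(total/2)) = max(23, 29) = 29
Ratio = 29 / 29 = 1.0

1.0


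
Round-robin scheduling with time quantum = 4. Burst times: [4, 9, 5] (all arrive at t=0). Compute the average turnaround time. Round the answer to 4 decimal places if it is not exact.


Time quantum = 4
Execution trace:
  J1 runs 4 units, time = 4
  J2 runs 4 units, time = 8
  J3 runs 4 units, time = 12
  J2 runs 4 units, time = 16
  J3 runs 1 units, time = 17
  J2 runs 1 units, time = 18
Finish times: [4, 18, 17]
Average turnaround = 39/3 = 13.0

13.0


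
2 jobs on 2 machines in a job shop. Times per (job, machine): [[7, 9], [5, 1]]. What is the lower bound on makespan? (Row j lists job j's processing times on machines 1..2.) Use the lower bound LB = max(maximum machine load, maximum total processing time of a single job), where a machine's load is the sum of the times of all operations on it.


Machine loads:
  Machine 1: 7 + 5 = 12
  Machine 2: 9 + 1 = 10
Max machine load = 12
Job totals:
  Job 1: 16
  Job 2: 6
Max job total = 16
Lower bound = max(12, 16) = 16

16


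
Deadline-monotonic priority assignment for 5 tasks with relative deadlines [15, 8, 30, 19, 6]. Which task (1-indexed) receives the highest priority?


Sort tasks by relative deadline (ascending):
  Task 5: deadline = 6
  Task 2: deadline = 8
  Task 1: deadline = 15
  Task 4: deadline = 19
  Task 3: deadline = 30
Priority order (highest first): [5, 2, 1, 4, 3]
Highest priority task = 5

5


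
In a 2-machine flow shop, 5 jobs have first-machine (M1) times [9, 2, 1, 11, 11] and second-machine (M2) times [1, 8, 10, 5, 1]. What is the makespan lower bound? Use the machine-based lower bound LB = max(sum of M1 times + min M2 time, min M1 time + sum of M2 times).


LB1 = sum(M1 times) + min(M2 times) = 34 + 1 = 35
LB2 = min(M1 times) + sum(M2 times) = 1 + 25 = 26
Lower bound = max(LB1, LB2) = max(35, 26) = 35

35


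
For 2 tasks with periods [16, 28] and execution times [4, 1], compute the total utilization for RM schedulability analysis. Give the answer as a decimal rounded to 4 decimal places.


Compute individual utilizations (exact fractions):
  Task 1: C/T = 4/16 = 1/4 (approx. 0.25)
  Task 2: C/T = 1/28 (approx. 0.0357)
Total utilization U = 1/4 + 1/28 = 2/7
Rounded to 4 decimal places: U = 0.2857
RM (Liu & Layland) bound for 2 tasks = 0.828427; compare with U = 2/7 (approx. 0.285714)
U <= bound, so schedulable by RM sufficient condition.

0.2857


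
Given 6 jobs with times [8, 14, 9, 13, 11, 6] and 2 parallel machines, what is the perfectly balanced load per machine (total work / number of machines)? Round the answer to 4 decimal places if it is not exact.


Total processing time = 8 + 14 + 9 + 13 + 11 + 6 = 61
Number of machines = 2
Ideal balanced load = 61 / 2 = 30.5

30.5


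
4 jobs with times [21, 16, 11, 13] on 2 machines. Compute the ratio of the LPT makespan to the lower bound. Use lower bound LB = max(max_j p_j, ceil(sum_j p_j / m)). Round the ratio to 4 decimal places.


LPT order: [21, 16, 13, 11]
Machine loads after assignment: [32, 29]
LPT makespan = 32
Lower bound = max(max_job, ceil(total/2)) = max(21, 31) = 31
Ratio = 32 / 31 = 1.0323

1.0323


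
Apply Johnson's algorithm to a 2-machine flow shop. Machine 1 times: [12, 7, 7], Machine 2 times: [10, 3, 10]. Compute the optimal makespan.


Apply Johnson's rule:
  Group 1 (a <= b): [(3, 7, 10)]
  Group 2 (a > b): [(1, 12, 10), (2, 7, 3)]
Optimal job order: [3, 1, 2]
Schedule:
  Job 3: M1 done at 7, M2 done at 17
  Job 1: M1 done at 19, M2 done at 29
  Job 2: M1 done at 26, M2 done at 32
Makespan = 32

32


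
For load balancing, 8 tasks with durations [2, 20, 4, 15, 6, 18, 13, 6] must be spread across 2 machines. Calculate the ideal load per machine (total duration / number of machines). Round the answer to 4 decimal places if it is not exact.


Total processing time = 2 + 20 + 4 + 15 + 6 + 18 + 13 + 6 = 84
Number of machines = 2
Ideal balanced load = 84 / 2 = 42.0

42.0


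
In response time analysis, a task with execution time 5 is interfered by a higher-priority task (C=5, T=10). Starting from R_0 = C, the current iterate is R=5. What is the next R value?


R_next = C + ceil(R_prev / T_hp) * C_hp
ceil(5 / 10) = ceil(0.5) = 1
Interference = 1 * 5 = 5
R_next = 5 + 5 = 10

10


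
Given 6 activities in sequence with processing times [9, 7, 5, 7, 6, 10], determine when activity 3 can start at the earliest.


Activity 3 starts after activities 1 through 2 complete.
Predecessor durations: [9, 7]
ES = 9 + 7 = 16

16


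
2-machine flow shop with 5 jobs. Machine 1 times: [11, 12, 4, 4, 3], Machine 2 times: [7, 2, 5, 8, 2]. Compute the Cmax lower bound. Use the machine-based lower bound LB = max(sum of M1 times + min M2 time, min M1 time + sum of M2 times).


LB1 = sum(M1 times) + min(M2 times) = 34 + 2 = 36
LB2 = min(M1 times) + sum(M2 times) = 3 + 24 = 27
Lower bound = max(LB1, LB2) = max(36, 27) = 36

36


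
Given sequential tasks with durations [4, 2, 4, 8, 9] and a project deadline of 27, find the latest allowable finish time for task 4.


LF(activity 4) = deadline - sum of successor durations
Successors: activities 5 through 5 with durations [9]
Sum of successor durations = 9
LF = 27 - 9 = 18

18


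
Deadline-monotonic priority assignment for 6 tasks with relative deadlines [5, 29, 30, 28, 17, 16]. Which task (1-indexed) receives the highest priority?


Sort tasks by relative deadline (ascending):
  Task 1: deadline = 5
  Task 6: deadline = 16
  Task 5: deadline = 17
  Task 4: deadline = 28
  Task 2: deadline = 29
  Task 3: deadline = 30
Priority order (highest first): [1, 6, 5, 4, 2, 3]
Highest priority task = 1

1


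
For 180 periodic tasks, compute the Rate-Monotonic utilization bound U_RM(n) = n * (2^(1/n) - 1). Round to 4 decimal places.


Compute 2^(1/180) = 1.0038582416
Subtract 1: 1.0038582416 - 1 = 0.0038582416
Multiply by n: 180 * 0.0038582416 = 0.6944834880
Round to 4 dp: 0.6945

0.6945


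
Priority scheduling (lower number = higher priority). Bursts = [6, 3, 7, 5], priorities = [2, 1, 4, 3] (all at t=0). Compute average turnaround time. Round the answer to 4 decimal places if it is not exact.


Sort by priority (ascending = highest first):
Order: [(1, 3), (2, 6), (3, 5), (4, 7)]
Completion times:
  Priority 1, burst=3, C=3
  Priority 2, burst=6, C=9
  Priority 3, burst=5, C=14
  Priority 4, burst=7, C=21
Average turnaround = 47/4 = 11.75

11.75


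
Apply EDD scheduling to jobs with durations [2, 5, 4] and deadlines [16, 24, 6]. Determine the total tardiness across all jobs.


Sort by due date (EDD order): [(4, 6), (2, 16), (5, 24)]
Compute completion times and tardiness:
  Job 1: p=4, d=6, C=4, tardiness=max(0,4-6)=0
  Job 2: p=2, d=16, C=6, tardiness=max(0,6-16)=0
  Job 3: p=5, d=24, C=11, tardiness=max(0,11-24)=0
Total tardiness = 0

0


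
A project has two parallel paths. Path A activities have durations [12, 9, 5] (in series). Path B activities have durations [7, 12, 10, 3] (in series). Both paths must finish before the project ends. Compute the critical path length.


Path A total = 12 + 9 + 5 = 26
Path B total = 7 + 12 + 10 + 3 = 32
Critical path = longest path = max(26, 32) = 32

32


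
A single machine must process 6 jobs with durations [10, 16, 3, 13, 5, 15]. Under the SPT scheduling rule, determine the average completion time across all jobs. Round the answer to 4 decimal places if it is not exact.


Sort jobs by processing time (SPT order): [3, 5, 10, 13, 15, 16]
Compute completion times sequentially:
  Job 1: processing = 3, completes at 3
  Job 2: processing = 5, completes at 8
  Job 3: processing = 10, completes at 18
  Job 4: processing = 13, completes at 31
  Job 5: processing = 15, completes at 46
  Job 6: processing = 16, completes at 62
Sum of completion times = 168
Average completion time = 168/6 = 28.0

28.0


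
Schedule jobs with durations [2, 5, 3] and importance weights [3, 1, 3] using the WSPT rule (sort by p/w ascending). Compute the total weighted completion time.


Compute p/w ratios and sort ascending (WSPT): [(2, 3), (3, 3), (5, 1)]
Compute weighted completion times:
  Job (p=2,w=3): C=2, w*C=3*2=6
  Job (p=3,w=3): C=5, w*C=3*5=15
  Job (p=5,w=1): C=10, w*C=1*10=10
Total weighted completion time = 31

31


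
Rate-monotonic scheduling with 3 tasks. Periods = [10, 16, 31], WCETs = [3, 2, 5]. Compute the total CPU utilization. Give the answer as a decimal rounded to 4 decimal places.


Compute individual utilizations (exact fractions):
  Task 1: C/T = 3/10 (approx. 0.3)
  Task 2: C/T = 2/16 = 1/8 (approx. 0.125)
  Task 3: C/T = 5/31 (approx. 0.1613)
Total utilization U = 3/10 + 1/8 + 5/31 = 727/1240
Rounded to 4 decimal places: U = 0.5863
RM (Liu & Layland) bound for 3 tasks = 0.779763; compare with U = 727/1240 (approx. 0.586290)
U <= bound, so schedulable by RM sufficient condition.

0.5863


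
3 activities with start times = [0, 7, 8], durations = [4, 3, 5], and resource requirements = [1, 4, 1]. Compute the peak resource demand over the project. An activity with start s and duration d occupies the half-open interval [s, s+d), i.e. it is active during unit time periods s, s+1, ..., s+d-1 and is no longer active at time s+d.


Each activity i is active on [start_i, start_i + duration_i).
Compute total resource usage per time slot:
  t=0: active resources = [1], total = 1
  t=1: active resources = [1], total = 1
  t=2: active resources = [1], total = 1
  t=3: active resources = [1], total = 1
  t=4: active resources = [], total = 0
  t=5: active resources = [], total = 0
  t=6: active resources = [], total = 0
  t=7: active resources = [4], total = 4
  t=8: active resources = [4, 1], total = 5
  t=9: active resources = [4, 1], total = 5
  t=10: active resources = [1], total = 1
  t=11: active resources = [1], total = 1
  t=12: active resources = [1], total = 1
Peak resource demand = 5

5


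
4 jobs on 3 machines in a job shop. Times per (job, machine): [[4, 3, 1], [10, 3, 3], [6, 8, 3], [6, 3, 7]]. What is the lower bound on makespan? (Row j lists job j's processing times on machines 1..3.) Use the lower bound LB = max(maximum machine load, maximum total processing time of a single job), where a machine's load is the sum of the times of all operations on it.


Machine loads:
  Machine 1: 4 + 10 + 6 + 6 = 26
  Machine 2: 3 + 3 + 8 + 3 = 17
  Machine 3: 1 + 3 + 3 + 7 = 14
Max machine load = 26
Job totals:
  Job 1: 8
  Job 2: 16
  Job 3: 17
  Job 4: 16
Max job total = 17
Lower bound = max(26, 17) = 26

26


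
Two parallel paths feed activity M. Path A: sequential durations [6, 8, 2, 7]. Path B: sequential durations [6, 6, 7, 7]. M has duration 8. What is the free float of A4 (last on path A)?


ES(A4) = sum of predecessors on chain A = 16
EF(A4) = ES + duration = 16 + 7 = 23
Successor of A4 is M. ES(M) = max(sum(A), sum(B)) = max(23, 26) = 26
Free float = ES(successor) - EF(current) = 26 - 23 = 3

3


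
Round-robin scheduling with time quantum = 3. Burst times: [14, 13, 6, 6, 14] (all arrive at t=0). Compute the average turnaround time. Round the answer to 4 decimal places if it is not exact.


Time quantum = 3
Execution trace:
  J1 runs 3 units, time = 3
  J2 runs 3 units, time = 6
  J3 runs 3 units, time = 9
  J4 runs 3 units, time = 12
  J5 runs 3 units, time = 15
  J1 runs 3 units, time = 18
  J2 runs 3 units, time = 21
  J3 runs 3 units, time = 24
  J4 runs 3 units, time = 27
  J5 runs 3 units, time = 30
  J1 runs 3 units, time = 33
  J2 runs 3 units, time = 36
  J5 runs 3 units, time = 39
  J1 runs 3 units, time = 42
  J2 runs 3 units, time = 45
  J5 runs 3 units, time = 48
  J1 runs 2 units, time = 50
  J2 runs 1 units, time = 51
  J5 runs 2 units, time = 53
Finish times: [50, 51, 24, 27, 53]
Average turnaround = 205/5 = 41.0

41.0


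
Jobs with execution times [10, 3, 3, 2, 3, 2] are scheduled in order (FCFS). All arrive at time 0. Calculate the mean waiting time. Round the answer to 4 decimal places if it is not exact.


FCFS order (as given): [10, 3, 3, 2, 3, 2]
Waiting times:
  Job 1: wait = 0
  Job 2: wait = 10
  Job 3: wait = 13
  Job 4: wait = 16
  Job 5: wait = 18
  Job 6: wait = 21
Sum of waiting times = 78
Average waiting time = 78/6 = 13.0

13.0


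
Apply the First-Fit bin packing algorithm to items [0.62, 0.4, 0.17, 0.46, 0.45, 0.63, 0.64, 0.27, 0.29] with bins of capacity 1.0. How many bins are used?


Place items sequentially using First-Fit:
  Item 0.62 -> new Bin 1
  Item 0.4 -> new Bin 2
  Item 0.17 -> Bin 1 (now 0.79)
  Item 0.46 -> Bin 2 (now 0.86)
  Item 0.45 -> new Bin 3
  Item 0.63 -> new Bin 4
  Item 0.64 -> new Bin 5
  Item 0.27 -> Bin 3 (now 0.72)
  Item 0.29 -> Bin 4 (now 0.92)
Total bins used = 5

5


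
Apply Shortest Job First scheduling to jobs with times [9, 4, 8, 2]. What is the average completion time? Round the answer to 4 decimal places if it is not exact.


SJF order (ascending): [2, 4, 8, 9]
Completion times:
  Job 1: burst=2, C=2
  Job 2: burst=4, C=6
  Job 3: burst=8, C=14
  Job 4: burst=9, C=23
Average completion = 45/4 = 11.25

11.25


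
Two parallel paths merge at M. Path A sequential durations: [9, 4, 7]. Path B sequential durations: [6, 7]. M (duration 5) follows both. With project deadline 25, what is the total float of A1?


Forward pass: ES(A1) = sum of predecessors on chain A = 0
EF = ES + duration = 0 + 9 = 9
Backward pass: LF(M) = deadline = 25; LS(M) = 25 - 5 = 20
LF(A1) = LS(M) - sum(successors on chain A) = 20 - 11 = 9
LS = LF - duration = 9 - 9 = 0
Total float = LS - ES = 0 - 0 = 0

0


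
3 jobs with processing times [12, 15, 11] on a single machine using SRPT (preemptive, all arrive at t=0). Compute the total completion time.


Since all jobs arrive at t=0, SRPT equals SPT ordering.
SPT order: [11, 12, 15]
Completion times:
  Job 1: p=11, C=11
  Job 2: p=12, C=23
  Job 3: p=15, C=38
Total completion time = 11 + 23 + 38 = 72

72


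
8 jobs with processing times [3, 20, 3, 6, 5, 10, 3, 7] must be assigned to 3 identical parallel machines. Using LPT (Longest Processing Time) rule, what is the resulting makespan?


Sort jobs in decreasing order (LPT): [20, 10, 7, 6, 5, 3, 3, 3]
Assign each job to the least loaded machine:
  Machine 1: jobs [20], load = 20
  Machine 2: jobs [10, 5, 3], load = 18
  Machine 3: jobs [7, 6, 3, 3], load = 19
Makespan = max load = 20

20


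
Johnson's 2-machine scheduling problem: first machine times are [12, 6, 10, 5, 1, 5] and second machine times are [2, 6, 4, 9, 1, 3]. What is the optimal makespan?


Apply Johnson's rule:
  Group 1 (a <= b): [(5, 1, 1), (4, 5, 9), (2, 6, 6)]
  Group 2 (a > b): [(3, 10, 4), (6, 5, 3), (1, 12, 2)]
Optimal job order: [5, 4, 2, 3, 6, 1]
Schedule:
  Job 5: M1 done at 1, M2 done at 2
  Job 4: M1 done at 6, M2 done at 15
  Job 2: M1 done at 12, M2 done at 21
  Job 3: M1 done at 22, M2 done at 26
  Job 6: M1 done at 27, M2 done at 30
  Job 1: M1 done at 39, M2 done at 41
Makespan = 41

41


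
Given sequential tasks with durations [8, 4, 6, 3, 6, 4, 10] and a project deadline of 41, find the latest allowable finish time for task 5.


LF(activity 5) = deadline - sum of successor durations
Successors: activities 6 through 7 with durations [4, 10]
Sum of successor durations = 14
LF = 41 - 14 = 27

27


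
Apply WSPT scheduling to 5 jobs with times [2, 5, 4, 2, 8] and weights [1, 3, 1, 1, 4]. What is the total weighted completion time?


Compute p/w ratios and sort ascending (WSPT): [(5, 3), (2, 1), (2, 1), (8, 4), (4, 1)]
Compute weighted completion times:
  Job (p=5,w=3): C=5, w*C=3*5=15
  Job (p=2,w=1): C=7, w*C=1*7=7
  Job (p=2,w=1): C=9, w*C=1*9=9
  Job (p=8,w=4): C=17, w*C=4*17=68
  Job (p=4,w=1): C=21, w*C=1*21=21
Total weighted completion time = 120

120


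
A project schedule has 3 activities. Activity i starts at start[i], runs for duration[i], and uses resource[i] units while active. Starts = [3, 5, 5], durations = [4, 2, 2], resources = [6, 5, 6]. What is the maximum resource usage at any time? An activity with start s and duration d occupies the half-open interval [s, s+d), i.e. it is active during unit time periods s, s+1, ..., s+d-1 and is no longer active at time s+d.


Each activity i is active on [start_i, start_i + duration_i).
Compute total resource usage per time slot:
  t=0: active resources = [], total = 0
  t=1: active resources = [], total = 0
  t=2: active resources = [], total = 0
  t=3: active resources = [6], total = 6
  t=4: active resources = [6], total = 6
  t=5: active resources = [6, 5, 6], total = 17
  t=6: active resources = [6, 5, 6], total = 17
Peak resource demand = 17

17


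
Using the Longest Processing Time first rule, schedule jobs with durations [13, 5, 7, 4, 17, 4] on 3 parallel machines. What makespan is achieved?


Sort jobs in decreasing order (LPT): [17, 13, 7, 5, 4, 4]
Assign each job to the least loaded machine:
  Machine 1: jobs [17], load = 17
  Machine 2: jobs [13, 4], load = 17
  Machine 3: jobs [7, 5, 4], load = 16
Makespan = max load = 17

17


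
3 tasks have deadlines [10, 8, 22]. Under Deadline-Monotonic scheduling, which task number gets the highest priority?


Sort tasks by relative deadline (ascending):
  Task 2: deadline = 8
  Task 1: deadline = 10
  Task 3: deadline = 22
Priority order (highest first): [2, 1, 3]
Highest priority task = 2

2


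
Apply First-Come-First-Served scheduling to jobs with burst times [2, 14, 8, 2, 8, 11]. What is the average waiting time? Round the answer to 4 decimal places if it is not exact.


FCFS order (as given): [2, 14, 8, 2, 8, 11]
Waiting times:
  Job 1: wait = 0
  Job 2: wait = 2
  Job 3: wait = 16
  Job 4: wait = 24
  Job 5: wait = 26
  Job 6: wait = 34
Sum of waiting times = 102
Average waiting time = 102/6 = 17.0

17.0


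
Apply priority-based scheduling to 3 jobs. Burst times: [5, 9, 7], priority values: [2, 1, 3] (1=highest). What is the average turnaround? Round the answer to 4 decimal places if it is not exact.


Sort by priority (ascending = highest first):
Order: [(1, 9), (2, 5), (3, 7)]
Completion times:
  Priority 1, burst=9, C=9
  Priority 2, burst=5, C=14
  Priority 3, burst=7, C=21
Average turnaround = 44/3 = 14.6667

14.6667


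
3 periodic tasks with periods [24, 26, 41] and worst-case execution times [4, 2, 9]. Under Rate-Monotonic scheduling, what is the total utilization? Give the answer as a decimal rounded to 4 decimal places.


Compute individual utilizations (exact fractions):
  Task 1: C/T = 4/24 = 1/6 (approx. 0.1667)
  Task 2: C/T = 2/26 = 1/13 (approx. 0.0769)
  Task 3: C/T = 9/41 (approx. 0.2195)
Total utilization U = 1/6 + 1/13 + 9/41 = 1481/3198
Rounded to 4 decimal places: U = 0.4631
RM (Liu & Layland) bound for 3 tasks = 0.779763; compare with U = 1481/3198 (approx. 0.463102)
U <= bound, so schedulable by RM sufficient condition.

0.4631


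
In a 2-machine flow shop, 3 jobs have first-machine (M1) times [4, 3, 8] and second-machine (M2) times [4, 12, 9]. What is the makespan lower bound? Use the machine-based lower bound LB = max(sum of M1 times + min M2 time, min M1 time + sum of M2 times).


LB1 = sum(M1 times) + min(M2 times) = 15 + 4 = 19
LB2 = min(M1 times) + sum(M2 times) = 3 + 25 = 28
Lower bound = max(LB1, LB2) = max(19, 28) = 28

28


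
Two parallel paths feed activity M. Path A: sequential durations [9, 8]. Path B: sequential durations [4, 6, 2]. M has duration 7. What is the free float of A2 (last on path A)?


ES(A2) = sum of predecessors on chain A = 9
EF(A2) = ES + duration = 9 + 8 = 17
Successor of A2 is M. ES(M) = max(sum(A), sum(B)) = max(17, 12) = 17
Free float = ES(successor) - EF(current) = 17 - 17 = 0

0


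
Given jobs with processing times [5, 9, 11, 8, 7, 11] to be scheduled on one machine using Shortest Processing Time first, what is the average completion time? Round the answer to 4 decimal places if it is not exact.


Sort jobs by processing time (SPT order): [5, 7, 8, 9, 11, 11]
Compute completion times sequentially:
  Job 1: processing = 5, completes at 5
  Job 2: processing = 7, completes at 12
  Job 3: processing = 8, completes at 20
  Job 4: processing = 9, completes at 29
  Job 5: processing = 11, completes at 40
  Job 6: processing = 11, completes at 51
Sum of completion times = 157
Average completion time = 157/6 = 26.1667

26.1667


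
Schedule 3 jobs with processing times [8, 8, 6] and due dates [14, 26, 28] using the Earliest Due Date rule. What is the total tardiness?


Sort by due date (EDD order): [(8, 14), (8, 26), (6, 28)]
Compute completion times and tardiness:
  Job 1: p=8, d=14, C=8, tardiness=max(0,8-14)=0
  Job 2: p=8, d=26, C=16, tardiness=max(0,16-26)=0
  Job 3: p=6, d=28, C=22, tardiness=max(0,22-28)=0
Total tardiness = 0

0


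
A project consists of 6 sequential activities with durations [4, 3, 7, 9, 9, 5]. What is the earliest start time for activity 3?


Activity 3 starts after activities 1 through 2 complete.
Predecessor durations: [4, 3]
ES = 4 + 3 = 7

7


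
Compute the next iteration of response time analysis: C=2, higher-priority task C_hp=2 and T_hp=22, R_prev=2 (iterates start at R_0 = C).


R_next = C + ceil(R_prev / T_hp) * C_hp
ceil(2 / 22) = ceil(0.0909) = 1
Interference = 1 * 2 = 2
R_next = 2 + 2 = 4

4


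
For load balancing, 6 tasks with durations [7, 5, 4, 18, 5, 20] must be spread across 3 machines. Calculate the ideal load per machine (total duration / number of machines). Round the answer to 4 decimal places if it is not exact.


Total processing time = 7 + 5 + 4 + 18 + 5 + 20 = 59
Number of machines = 3
Ideal balanced load = 59 / 3 = 19.6667

19.6667


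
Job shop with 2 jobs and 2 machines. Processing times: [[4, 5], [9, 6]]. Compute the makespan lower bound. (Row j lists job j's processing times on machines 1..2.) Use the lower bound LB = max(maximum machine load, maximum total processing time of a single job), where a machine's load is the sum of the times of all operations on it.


Machine loads:
  Machine 1: 4 + 9 = 13
  Machine 2: 5 + 6 = 11
Max machine load = 13
Job totals:
  Job 1: 9
  Job 2: 15
Max job total = 15
Lower bound = max(13, 15) = 15

15


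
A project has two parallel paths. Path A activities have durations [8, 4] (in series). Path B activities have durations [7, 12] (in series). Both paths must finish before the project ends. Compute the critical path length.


Path A total = 8 + 4 = 12
Path B total = 7 + 12 = 19
Critical path = longest path = max(12, 19) = 19

19


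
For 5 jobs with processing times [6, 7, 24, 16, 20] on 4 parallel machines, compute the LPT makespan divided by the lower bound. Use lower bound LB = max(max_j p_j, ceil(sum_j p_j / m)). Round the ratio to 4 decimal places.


LPT order: [24, 20, 16, 7, 6]
Machine loads after assignment: [24, 20, 16, 13]
LPT makespan = 24
Lower bound = max(max_job, ceil(total/4)) = max(24, 19) = 24
Ratio = 24 / 24 = 1.0

1.0


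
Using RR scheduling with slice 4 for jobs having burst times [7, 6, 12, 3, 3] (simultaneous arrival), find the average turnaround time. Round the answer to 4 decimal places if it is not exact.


Time quantum = 4
Execution trace:
  J1 runs 4 units, time = 4
  J2 runs 4 units, time = 8
  J3 runs 4 units, time = 12
  J4 runs 3 units, time = 15
  J5 runs 3 units, time = 18
  J1 runs 3 units, time = 21
  J2 runs 2 units, time = 23
  J3 runs 4 units, time = 27
  J3 runs 4 units, time = 31
Finish times: [21, 23, 31, 15, 18]
Average turnaround = 108/5 = 21.6

21.6


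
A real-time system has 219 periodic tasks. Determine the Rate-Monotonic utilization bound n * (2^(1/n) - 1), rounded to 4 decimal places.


Compute 2^(1/219) = 1.0031700697
Subtract 1: 1.0031700697 - 1 = 0.0031700697
Multiply by n: 219 * 0.0031700697 = 0.6942452643
Round to 4 dp: 0.6942

0.6942


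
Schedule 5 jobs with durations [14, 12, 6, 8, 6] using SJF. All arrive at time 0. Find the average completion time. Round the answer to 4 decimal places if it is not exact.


SJF order (ascending): [6, 6, 8, 12, 14]
Completion times:
  Job 1: burst=6, C=6
  Job 2: burst=6, C=12
  Job 3: burst=8, C=20
  Job 4: burst=12, C=32
  Job 5: burst=14, C=46
Average completion = 116/5 = 23.2

23.2


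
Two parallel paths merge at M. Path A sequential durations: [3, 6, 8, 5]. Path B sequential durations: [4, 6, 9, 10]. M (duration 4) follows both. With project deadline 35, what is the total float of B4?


Forward pass: ES(B4) = sum of predecessors on chain B = 19
EF = ES + duration = 19 + 10 = 29
Backward pass: LF(M) = deadline = 35; LS(M) = 35 - 4 = 31
LF(B4) = LS(M) - sum(successors on chain B) = 31 - 0 = 31
LS = LF - duration = 31 - 10 = 21
Total float = LS - ES = 21 - 19 = 2

2


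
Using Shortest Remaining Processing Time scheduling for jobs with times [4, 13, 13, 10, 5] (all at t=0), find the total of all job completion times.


Since all jobs arrive at t=0, SRPT equals SPT ordering.
SPT order: [4, 5, 10, 13, 13]
Completion times:
  Job 1: p=4, C=4
  Job 2: p=5, C=9
  Job 3: p=10, C=19
  Job 4: p=13, C=32
  Job 5: p=13, C=45
Total completion time = 4 + 9 + 19 + 32 + 45 = 109

109


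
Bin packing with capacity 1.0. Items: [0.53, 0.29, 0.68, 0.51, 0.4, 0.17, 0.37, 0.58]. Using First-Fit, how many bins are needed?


Place items sequentially using First-Fit:
  Item 0.53 -> new Bin 1
  Item 0.29 -> Bin 1 (now 0.82)
  Item 0.68 -> new Bin 2
  Item 0.51 -> new Bin 3
  Item 0.4 -> Bin 3 (now 0.91)
  Item 0.17 -> Bin 1 (now 0.99)
  Item 0.37 -> new Bin 4
  Item 0.58 -> Bin 4 (now 0.95)
Total bins used = 4

4


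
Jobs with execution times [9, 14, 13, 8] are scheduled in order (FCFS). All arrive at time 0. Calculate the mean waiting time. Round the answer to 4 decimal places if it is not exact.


FCFS order (as given): [9, 14, 13, 8]
Waiting times:
  Job 1: wait = 0
  Job 2: wait = 9
  Job 3: wait = 23
  Job 4: wait = 36
Sum of waiting times = 68
Average waiting time = 68/4 = 17.0

17.0


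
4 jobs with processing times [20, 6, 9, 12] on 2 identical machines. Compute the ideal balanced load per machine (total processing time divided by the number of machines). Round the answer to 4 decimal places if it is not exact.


Total processing time = 20 + 6 + 9 + 12 = 47
Number of machines = 2
Ideal balanced load = 47 / 2 = 23.5

23.5


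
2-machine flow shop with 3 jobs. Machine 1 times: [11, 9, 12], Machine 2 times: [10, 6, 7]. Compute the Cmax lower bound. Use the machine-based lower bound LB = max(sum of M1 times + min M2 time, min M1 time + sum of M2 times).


LB1 = sum(M1 times) + min(M2 times) = 32 + 6 = 38
LB2 = min(M1 times) + sum(M2 times) = 9 + 23 = 32
Lower bound = max(LB1, LB2) = max(38, 32) = 38

38


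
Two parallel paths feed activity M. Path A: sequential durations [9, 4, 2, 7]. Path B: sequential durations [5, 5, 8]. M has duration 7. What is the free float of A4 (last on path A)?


ES(A4) = sum of predecessors on chain A = 15
EF(A4) = ES + duration = 15 + 7 = 22
Successor of A4 is M. ES(M) = max(sum(A), sum(B)) = max(22, 18) = 22
Free float = ES(successor) - EF(current) = 22 - 22 = 0

0
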